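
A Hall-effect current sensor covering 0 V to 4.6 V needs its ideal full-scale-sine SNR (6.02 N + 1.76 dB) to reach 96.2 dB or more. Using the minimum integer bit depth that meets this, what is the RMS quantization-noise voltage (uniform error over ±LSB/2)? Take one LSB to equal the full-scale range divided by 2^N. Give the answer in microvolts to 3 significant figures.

Full-scale range = 4.6 V.
6.02 N + 1.76 ≥ 96.2 gives N ≥ 15.688, so the minimum integer is 16.
LSB = 4.6 V / 2^16 = 70.190 µV.
RMS noise = LSB/√12 = 20.3 µV.

20.3 µV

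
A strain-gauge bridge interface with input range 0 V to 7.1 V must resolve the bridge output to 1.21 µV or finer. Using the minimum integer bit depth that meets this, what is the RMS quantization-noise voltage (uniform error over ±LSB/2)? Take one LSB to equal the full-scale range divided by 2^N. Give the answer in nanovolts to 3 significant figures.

244 nV

Range is 7.1 V.
7.1 V / 1.21 µV = 5.868e6. Since 2^22 = 4194304 and 2^23 = 8388608, N = 23.
One LSB is 7.1 V / 8388608 = 0.84639 µV.
σ_q = LSB/√12 = 0.84639 µV/3.4641 = 244 nV.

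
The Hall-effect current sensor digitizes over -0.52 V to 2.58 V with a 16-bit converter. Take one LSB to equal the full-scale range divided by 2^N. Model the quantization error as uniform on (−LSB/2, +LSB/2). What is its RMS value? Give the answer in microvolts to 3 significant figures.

The full-scale span is 2.58 − (-0.52) = 3.1 V.
LSB = 3.1 V ÷ 2^16 = 3.1/65536 V = 47.302 µV.
RMS of a uniform error over width LSB is LSB/√12 = 13.7 µV.

13.7 µV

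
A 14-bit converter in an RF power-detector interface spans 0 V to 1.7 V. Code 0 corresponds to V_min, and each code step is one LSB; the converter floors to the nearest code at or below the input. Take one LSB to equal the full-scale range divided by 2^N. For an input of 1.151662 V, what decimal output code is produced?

Full-scale range = 1.7 V. LSB = 1.7 V / 2^14 ≈ 103.8 µV.
V_in − V_min = 1.151662 − (0) = 1.151662 V.
Divide by LSB: 1.151662 × 16384/1.7 = 11099.3119.
Truncating gives code 11099.

11099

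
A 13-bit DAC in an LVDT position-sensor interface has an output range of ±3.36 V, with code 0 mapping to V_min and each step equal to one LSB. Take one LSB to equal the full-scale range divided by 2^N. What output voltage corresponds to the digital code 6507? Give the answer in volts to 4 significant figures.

1.978 V

Full-scale range = 3.36 V − (-3.36 V) = 6.72 V. LSB = 6.72 V / 2^13.
Output = V_min + (6507/8192) × range = -3.36 + 0.794312 × 6.72 V
      = -3.36 V + 5.33777 V = 1.97777 V.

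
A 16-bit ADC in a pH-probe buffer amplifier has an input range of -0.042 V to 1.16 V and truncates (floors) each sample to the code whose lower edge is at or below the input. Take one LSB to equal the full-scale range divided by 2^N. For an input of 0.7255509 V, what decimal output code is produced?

41848

Range = 1.16 − (-0.042) = 1.202 V. LSB = 1.202 V / 2^16 ≈ 18.34 µV.
code = ⌊(V_in − V_min)/LSB⌋ = ⌊(V_in − V_min) × 2^16 / range⌋
     = ⌊(0.7255509 − (-0.042)) × 65536 / 1.202⌋ = ⌊0.7675509 × 65536/1.202⌋
     = ⌊41848.765⌋ = 41848.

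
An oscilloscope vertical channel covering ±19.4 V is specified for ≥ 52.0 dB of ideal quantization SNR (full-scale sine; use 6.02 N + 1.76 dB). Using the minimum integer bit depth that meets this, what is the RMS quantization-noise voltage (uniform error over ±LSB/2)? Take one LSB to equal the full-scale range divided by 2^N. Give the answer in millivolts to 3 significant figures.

21.9 mV

Span: 19.4 V − (-19.4 V) = 38.8 V.
6.02 N + 1.76 ≥ 52.0 gives N ≥ 8.346, so the minimum integer is 9.
LSB = 38.8 V ÷ 2^9 = 38.8/512 V = 75.781 mV.
σ_q = LSB/√12 = 75.781 mV/3.4641 = 21.9 mV.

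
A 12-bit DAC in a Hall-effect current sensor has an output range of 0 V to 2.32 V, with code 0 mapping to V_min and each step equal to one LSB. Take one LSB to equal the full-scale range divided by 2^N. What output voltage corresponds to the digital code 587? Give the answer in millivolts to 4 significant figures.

Full-scale range = 2.32 V. LSB = 2.32 V / 2^12.
V_out = V_min + code × LSB = 0 V + 587 × 2.32 V / 4096
      = 0 V + 0.332480 V = 0.332480 V.

332.5 mV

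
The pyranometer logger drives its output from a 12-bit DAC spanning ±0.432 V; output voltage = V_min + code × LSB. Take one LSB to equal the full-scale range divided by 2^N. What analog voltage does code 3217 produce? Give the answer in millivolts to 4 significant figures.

246.6 mV

Full-scale range = 0.432 V − (-0.432 V) = 0.864 V. LSB = 0.864 V / 2^12.
V_out = -0.432 + 3217 × (0.864/4096) V
      = -0.432 V + 0.678586 V = 0.246586 V.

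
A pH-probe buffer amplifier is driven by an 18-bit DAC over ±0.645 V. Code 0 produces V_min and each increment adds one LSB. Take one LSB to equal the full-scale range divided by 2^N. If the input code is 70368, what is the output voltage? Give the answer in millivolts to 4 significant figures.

Span: 0.645 V − (-0.645 V) = 1.29 V. LSB = 1.29 V / 2^18.
V_out = V_min + code × LSB = -0.645 V + 70368 × 1.29 V / 262144
      = -0.645 V + 0.346278 V = -0.298722 V.

-298.7 mV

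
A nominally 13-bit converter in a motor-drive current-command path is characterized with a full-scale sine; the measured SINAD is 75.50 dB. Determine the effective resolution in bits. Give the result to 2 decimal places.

ENOB = (75.50 − 1.76)/6.02 = 12.2492 bits.

12.25 bits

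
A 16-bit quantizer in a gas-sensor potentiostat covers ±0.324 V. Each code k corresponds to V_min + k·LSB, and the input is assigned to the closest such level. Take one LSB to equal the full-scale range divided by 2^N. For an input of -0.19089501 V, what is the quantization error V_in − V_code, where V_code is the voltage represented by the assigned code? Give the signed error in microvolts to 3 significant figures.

−3.16 µV

Span: 0.324 V − (-0.324 V) = 0.648 V. LSB = 0.648 V / 2^16 ≈ 9.888 µV.
(V_in − V_min)/LSB = (-0.19089501 − (-0.324)) × 65536/0.648 = 13461.6800 → nearest code k = 13462.
V_code = -0.324 + (13462/65536) × 0.648 = -0.19089184570 V.
Error = V_in − V_code = -0.19089501 − (-0.19089184570) = −3.16 µV.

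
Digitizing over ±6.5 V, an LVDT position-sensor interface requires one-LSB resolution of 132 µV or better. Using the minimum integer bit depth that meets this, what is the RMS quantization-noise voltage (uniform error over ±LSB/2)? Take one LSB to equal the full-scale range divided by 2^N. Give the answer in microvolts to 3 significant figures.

Full-scale range = 6.5 V − (-6.5 V) = 13 V.
Levels needed ≥ 13/132 µV = 98480. 2^17 = 131072 suffices, so N_min = 17.
LSB = 13 V / 2^17 = 99.182 µV.
V_rms = LSB/√12 = 28.6 µV.

28.6 µV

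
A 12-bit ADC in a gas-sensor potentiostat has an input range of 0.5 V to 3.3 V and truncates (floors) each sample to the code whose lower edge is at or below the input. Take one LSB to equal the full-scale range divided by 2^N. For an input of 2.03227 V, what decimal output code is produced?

2241

Full-scale range = 3.3 V − (0.5 V) = 2.8 V. LSB = 2.8 V / 2^12 ≈ 0.6836 mV.
V_in − V_min = 2.03227 − (0.5) = 1.53227 V.
Divide by LSB: 1.53227 × 4096/2.8 = 2241.4921.
Truncating gives code 2241.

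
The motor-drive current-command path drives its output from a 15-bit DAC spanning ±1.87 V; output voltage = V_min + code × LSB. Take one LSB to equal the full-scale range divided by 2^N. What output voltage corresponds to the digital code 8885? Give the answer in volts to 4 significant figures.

-0.8559 V

Range = 1.87 − (-1.87) = 3.74 V. LSB = 3.74 V / 2^15.
Output = V_min + (8885/32768) × range = -1.87 + 0.271149 × 3.74 V
      = -1.87 V + 1.01410 V = -0.855904 V.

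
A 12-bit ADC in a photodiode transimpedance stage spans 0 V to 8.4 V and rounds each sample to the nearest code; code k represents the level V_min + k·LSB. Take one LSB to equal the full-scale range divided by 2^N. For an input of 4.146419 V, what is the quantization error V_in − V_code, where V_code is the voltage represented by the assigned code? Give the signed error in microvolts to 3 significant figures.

−261 µV

Range is 8.4 V. LSB = 8.4 V / 2^12 ≈ 2.051 mV.
Position in LSBs: (4.146419 − (0)) × 4096/8.4 = 2021.8729; rounding gives k = 2022.
Reconstructed level: 0 + 2022 × 8.4/4096 V = 4.146679688 V.
V_in − V_code = 4.146419 − (4.146679688) = −261 µV.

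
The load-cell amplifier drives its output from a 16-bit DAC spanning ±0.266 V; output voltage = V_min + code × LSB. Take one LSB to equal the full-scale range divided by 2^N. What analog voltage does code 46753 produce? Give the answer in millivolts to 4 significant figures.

Range = 0.266 − (-0.266) = 0.532 V. LSB = 0.532 V / 2^16.
V_out = -0.266 + 46753 × (0.532/65536) V
      = -0.266 V + 0.379526 V = 0.113526 V.

113.5 mV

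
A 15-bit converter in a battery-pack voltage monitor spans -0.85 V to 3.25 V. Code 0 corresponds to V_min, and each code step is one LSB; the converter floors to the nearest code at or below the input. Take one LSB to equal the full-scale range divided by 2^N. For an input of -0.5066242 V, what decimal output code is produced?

2744

The full-scale span is 3.25 − (-0.85) = 4.1 V. LSB = 4.1 V / 2^15 ≈ 125.1 µV.
(V_in − V_min) × 2^15/range = (-0.5066242 − (-0.85)) × 32768/4.1 = 2744.326.
Floor → code = 2744.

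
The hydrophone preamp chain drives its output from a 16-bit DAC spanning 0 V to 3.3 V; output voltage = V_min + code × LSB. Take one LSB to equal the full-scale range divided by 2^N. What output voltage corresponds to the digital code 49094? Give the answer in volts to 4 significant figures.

2.472 V

V_FS = 3.3 V. LSB = 3.3 V / 2^16.
V_out = 0 + 49094 × (3.3/65536) V
      = 0 + 2.47208 = 2.47208 V.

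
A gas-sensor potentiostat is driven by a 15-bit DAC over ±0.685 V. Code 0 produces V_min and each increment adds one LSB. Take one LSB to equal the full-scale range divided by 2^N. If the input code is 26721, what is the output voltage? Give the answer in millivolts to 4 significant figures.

The full-scale span is 0.685 − (-0.685) = 1.37 V. LSB = 1.37 V / 2^15.
Output = V_min + (26721/32768) × range = -0.685 + 0.815460 × 1.37 V
      = -0.685 V + 1.11718 V = 0.432180 V.

432.2 mV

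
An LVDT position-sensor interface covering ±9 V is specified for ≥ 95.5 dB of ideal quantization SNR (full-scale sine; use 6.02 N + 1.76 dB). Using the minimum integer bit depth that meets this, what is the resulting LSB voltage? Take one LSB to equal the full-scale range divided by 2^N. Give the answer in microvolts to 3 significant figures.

Full-scale range = 9 V − (-9 V) = 18 V.
N ≥ (95.5 − 1.76)/6.02 = 15.571 → N_min = 16.
LSB = 18 V ÷ 2^16 = 18/65536 V = 275 µV.

275 µV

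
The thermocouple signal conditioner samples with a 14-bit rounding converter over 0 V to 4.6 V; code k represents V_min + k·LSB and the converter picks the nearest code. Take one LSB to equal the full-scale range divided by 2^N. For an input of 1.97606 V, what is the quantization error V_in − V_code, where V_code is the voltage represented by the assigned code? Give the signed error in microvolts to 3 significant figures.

V_FS = 4.6 V. LSB = 4.6 V / 2^14 ≈ 280.8 µV.
(1.97606 − (0)) / LSB = 1.97606 × 16384/4.6 = 7038.2102. Nearest integer: k = 7038.
V_code = V_min + k × range/2^14 = 0 + 7038 × 4.6/16384 = 1.9760009766 V.
Error = V_in − V_code = 1.97606 − (1.9760009766) = +59.0 µV.

+59.0 µV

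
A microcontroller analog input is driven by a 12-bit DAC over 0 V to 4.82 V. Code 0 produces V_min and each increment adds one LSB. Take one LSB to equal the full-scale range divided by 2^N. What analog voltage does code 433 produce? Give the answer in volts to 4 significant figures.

0.5095 V

Span = 4.82 V. LSB = 4.82 V / 2^12.
V_out = V_min + code × LSB = 0 V + 433 × 4.82 V / 4096
      = 0 V + 0.509536 V = 0.509536 V.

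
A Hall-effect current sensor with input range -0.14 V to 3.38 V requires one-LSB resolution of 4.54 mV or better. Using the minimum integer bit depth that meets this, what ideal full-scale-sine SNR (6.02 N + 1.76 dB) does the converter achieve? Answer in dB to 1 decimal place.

62.0 dB

Range = 3.38 − (-0.14) = 3.52 V.
Levels needed ≥ 3.52/4.54 mV = 775.3. 2^10 = 1024 suffices, so N_min = 10.
6.02(10) + 1.76 = 61.96 dB.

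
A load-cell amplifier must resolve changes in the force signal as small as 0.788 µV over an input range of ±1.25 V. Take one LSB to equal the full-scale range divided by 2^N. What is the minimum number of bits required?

The full-scale span is 1.25 − (-1.25) = 2.5 V.
Need 2^N ≥ 2.5 V / 0.788 µV = 3.173e6 → N_min = 22.

22 bits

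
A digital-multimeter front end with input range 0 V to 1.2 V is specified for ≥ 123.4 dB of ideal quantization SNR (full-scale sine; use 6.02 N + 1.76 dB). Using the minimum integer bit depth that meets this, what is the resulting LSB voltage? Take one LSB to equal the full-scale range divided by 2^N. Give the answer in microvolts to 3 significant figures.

Range is 1.2 V.
Required N = ⌈(123.4 − 1.76)/6.02⌉ = ⌈20.206⌉ = 21.
One LSB is 1.2 V / 2097152 = 0.572 µV.

0.572 µV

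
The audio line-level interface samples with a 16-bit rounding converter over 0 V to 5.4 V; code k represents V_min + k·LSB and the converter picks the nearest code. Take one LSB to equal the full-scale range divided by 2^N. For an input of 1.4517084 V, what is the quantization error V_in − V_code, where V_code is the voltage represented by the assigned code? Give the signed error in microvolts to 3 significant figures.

V_FS = 5.4 V. LSB = 5.4 V / 2^16 ≈ 82.40 µV.
Position in LSBs: (1.4517084 − (0)) × 65536/5.4 = 17618.3633; rounding gives k = 17618.
V_code = V_min + k × range/2^16 = 0 + 17618 × 5.4/65536 = 1.4516784668 V.
Error = V_in − V_code = 1.4517084 − (1.4516784668) = +29.9 µV.

+29.9 µV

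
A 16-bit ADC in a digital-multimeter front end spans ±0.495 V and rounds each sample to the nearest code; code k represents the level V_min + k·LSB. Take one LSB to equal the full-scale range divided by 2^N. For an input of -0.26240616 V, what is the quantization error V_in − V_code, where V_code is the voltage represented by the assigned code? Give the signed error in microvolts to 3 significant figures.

Range = 0.495 − (-0.495) = 0.99 V. LSB = 0.99 V / 2^16 ≈ 15.11 µV.
Position in LSBs: (-0.26240616 − (-0.495)) × 65536/0.99 = 15397.2423; rounding gives k = 15397.
Reconstructed level: -0.495 + 15397 × 0.99/65536 V = -0.26240982056 V.
Error = V_in − V_code = -0.26240616 − (-0.26240982056) = +3.66 µV.

+3.66 µV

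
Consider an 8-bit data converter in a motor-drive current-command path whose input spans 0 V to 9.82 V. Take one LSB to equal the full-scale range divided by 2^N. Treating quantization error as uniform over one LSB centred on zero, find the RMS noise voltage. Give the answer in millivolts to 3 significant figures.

Range is 9.82 V.
One LSB is 9.82 V / 256 = 38.359 mV.
V_rms = LSB/√12 = 38.359 mV / √12 = 11.1 mV.

11.1 mV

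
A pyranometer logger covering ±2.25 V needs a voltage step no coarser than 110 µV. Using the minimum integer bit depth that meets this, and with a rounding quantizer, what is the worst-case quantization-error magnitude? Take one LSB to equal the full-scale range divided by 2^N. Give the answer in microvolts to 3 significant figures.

34.3 µV

Full-scale range = 2.25 V − (-2.25 V) = 4.5 V.
Need 2^N ≥ 4.5 V / 110 µV = 40910 → N_min = 16.
Step size = 4.5/65536 V = 68.665 µV.
|e|_max = LSB/2 = 34.3 µV.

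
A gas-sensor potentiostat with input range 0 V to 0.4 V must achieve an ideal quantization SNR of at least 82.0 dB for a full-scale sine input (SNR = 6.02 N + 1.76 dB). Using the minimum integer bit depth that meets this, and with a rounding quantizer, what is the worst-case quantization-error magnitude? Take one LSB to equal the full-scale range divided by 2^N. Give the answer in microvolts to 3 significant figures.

Range is 0.4 V.
Solving 6.02 N ≥ 82.0 − 1.76: N ≥ 13.329. Round up → N = 14.
Step size = 0.4/16384 V = 24.414 µV.
|e|_max = LSB/2 = 12.2 µV.

12.2 µV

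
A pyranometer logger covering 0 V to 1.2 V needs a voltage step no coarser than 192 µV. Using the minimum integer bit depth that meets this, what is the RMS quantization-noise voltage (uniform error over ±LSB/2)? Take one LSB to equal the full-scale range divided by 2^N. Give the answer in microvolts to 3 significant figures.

Range is 1.2 V.
Levels needed ≥ 1.2/192 µV = 6250. 2^13 = 8192 suffices, so N_min = 13.
One LSB is 1.2 V / 8192 = 146.48 µV.
σ_q = LSB/√12 = 146.48 µV/3.4641 = 42.3 µV.

42.3 µV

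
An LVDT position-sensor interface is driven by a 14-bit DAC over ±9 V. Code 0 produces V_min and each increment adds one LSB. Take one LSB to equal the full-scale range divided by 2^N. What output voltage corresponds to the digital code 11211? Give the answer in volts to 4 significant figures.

Range = 9 − (-9) = 18 V. LSB = 18 V / 2^14.
V_out = V_min + code × LSB = -9 V + 11211 × 18 V / 16384
      = -9 V + 12.3168 V = 3.31677 V.

3.317 V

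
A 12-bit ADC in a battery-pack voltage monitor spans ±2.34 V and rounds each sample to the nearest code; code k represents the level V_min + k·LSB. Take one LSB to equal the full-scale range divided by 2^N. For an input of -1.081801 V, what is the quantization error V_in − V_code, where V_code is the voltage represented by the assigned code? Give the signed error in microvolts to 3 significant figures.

+220 µV

Span: 2.34 V − (-2.34 V) = 4.68 V. LSB = 4.68 V / 2^12 ≈ 1.143 mV.
Position in LSBs: (-1.081801 − (-2.34)) × 4096/4.68 = 1101.1930; rounding gives k = 1101.
V_code = V_min + k × range/2^12 = -2.34 + 1101 × 4.68/4096 = -1.082021484 V.
e = -1.081801 − (-1.082021484) = +220 µV.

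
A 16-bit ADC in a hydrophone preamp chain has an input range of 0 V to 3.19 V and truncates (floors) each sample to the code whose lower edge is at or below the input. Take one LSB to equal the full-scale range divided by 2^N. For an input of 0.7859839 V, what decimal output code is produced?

Span = 3.19 V. LSB = 3.19 V / 2^16 ≈ 48.68 µV.
(V_in − V_min) × 2^16/range = (0.7859839 − (0)) × 65536/3.19 = 16147.411.
Floor → code = 16147.

16147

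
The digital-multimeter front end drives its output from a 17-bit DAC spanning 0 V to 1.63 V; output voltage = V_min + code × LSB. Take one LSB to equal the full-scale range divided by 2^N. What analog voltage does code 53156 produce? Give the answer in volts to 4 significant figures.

Span = 1.63 V. LSB = 1.63 V / 2^17.
V_out = V_min + code × LSB = 0 V + 53156 × 1.63 V / 131072
      = 0 V + 0.661043 V = 0.661043 V.

0.6610 V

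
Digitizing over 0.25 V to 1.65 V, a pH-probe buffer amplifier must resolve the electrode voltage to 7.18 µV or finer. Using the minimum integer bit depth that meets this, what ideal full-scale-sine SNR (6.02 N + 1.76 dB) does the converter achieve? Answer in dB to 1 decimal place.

Range = 1.65 − (0.25) = 1.4 V.
Levels needed ≥ 1.4/7.18 µV = 195000. 2^18 = 262144 suffices, so N_min = 18.
SNR = 6.02 × 18 + 1.76 = 110.12 dB.

110.1 dB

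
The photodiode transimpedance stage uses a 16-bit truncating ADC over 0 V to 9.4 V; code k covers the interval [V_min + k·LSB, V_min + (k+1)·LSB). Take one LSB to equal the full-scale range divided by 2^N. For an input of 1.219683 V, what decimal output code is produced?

Span = 9.4 V. LSB = 9.4 V / 2^16 ≈ 143.4 µV.
code = ⌊(V_in − V_min)/LSB⌋ = ⌊(V_in − V_min) × 2^16 / range⌋
     = ⌊(1.219683 − (0)) × 65536 / 9.4⌋ = ⌊1.219683 × 65536/9.4⌋
     = ⌊8503.526⌋ = 8503.

8503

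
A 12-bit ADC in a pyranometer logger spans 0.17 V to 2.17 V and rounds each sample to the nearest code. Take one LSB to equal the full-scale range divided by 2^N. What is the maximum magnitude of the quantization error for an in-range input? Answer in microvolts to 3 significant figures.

244 µV

The full-scale span is 2.17 − (0.17) = 2 V.
One LSB is 2 V / 4096 = 488.28 µV.
A rounding quantizer has |error| ≤ LSB/2 = 244 µV.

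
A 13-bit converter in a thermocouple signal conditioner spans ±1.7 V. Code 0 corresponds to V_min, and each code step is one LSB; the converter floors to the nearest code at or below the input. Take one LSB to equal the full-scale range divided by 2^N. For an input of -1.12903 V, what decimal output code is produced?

Full-scale range = 1.7 V − (-1.7 V) = 3.4 V. LSB = 3.4 V / 2^13 ≈ 415.0 µV.
V_in − V_min = -1.12903 − (-1.7) = 0.57097 V.
Divide by LSB: 0.57097 × 8192/3.4 = 1375.7018.
Truncating gives code 1375.

1375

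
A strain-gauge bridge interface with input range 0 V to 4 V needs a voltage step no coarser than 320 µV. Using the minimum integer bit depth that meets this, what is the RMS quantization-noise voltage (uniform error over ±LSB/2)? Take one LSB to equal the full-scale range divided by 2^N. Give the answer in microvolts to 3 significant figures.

V_FS = 4 V.
Need 2^N ≥ 4 V / 320 µV = 12500 → N_min = 14.
Step size = 4/16384 V = 244.14 µV.
V_rms = LSB/√12 = 70.5 µV.

70.5 µV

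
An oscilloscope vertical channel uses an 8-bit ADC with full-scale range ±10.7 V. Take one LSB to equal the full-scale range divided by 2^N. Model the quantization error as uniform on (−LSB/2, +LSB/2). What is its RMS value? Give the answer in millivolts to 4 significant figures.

Span: 10.7 V − (-10.7 V) = 21.4 V.
Step size = 21.4/256 V = 83.5938 mV.
RMS of a uniform error over width LSB is LSB/√12 = 24.13 mV.

24.13 mV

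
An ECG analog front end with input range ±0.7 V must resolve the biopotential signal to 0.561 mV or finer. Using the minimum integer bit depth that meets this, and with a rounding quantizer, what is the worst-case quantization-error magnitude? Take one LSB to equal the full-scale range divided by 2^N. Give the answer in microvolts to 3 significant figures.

Full-scale range = 0.7 V − (-0.7 V) = 1.4 V.
Levels needed ≥ 1.4/0.561 mV = 2496. 2^12 = 4096 suffices, so N_min = 12.
Step size = 1.4/4096 V = 341.80 µV.
Half an LSB is 171 µV.

171 µV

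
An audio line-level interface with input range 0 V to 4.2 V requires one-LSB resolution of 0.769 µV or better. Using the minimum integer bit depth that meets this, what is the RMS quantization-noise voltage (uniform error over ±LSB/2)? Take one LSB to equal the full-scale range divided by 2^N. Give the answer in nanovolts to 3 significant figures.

Full-scale range = 4.2 V.
Levels needed ≥ 4.2/0.769 µV = 5.462e6. 2^23 = 8388608 suffices, so N_min = 23.
One LSB is 4.2 V / 8388608 = 0.50068 µV.
RMS noise = LSB/√12 = 145 nV.

145 nV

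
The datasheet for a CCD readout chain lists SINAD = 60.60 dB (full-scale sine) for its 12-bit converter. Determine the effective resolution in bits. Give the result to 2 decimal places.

(60.60 − 1.76) / 6.02 = 58.84/6.02 = 9.7741 effective bits.

9.77 bits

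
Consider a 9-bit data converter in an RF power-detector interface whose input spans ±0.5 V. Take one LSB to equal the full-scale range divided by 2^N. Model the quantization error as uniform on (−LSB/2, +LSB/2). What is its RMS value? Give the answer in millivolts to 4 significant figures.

Range = 0.5 − (-0.5) = 1 V.
LSB = 1 V ÷ 2^9 = 1/512 V = 1.95313 mV.
V_rms = LSB/√12 = 1.95313 mV / √12 = 0.5638 mV.

0.5638 mV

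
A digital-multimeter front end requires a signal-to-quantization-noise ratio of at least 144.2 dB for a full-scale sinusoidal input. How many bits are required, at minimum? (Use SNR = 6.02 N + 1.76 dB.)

24 bits

Solving 6.02 N ≥ 144.2 − 1.76: N ≥ 23.661. Round up → N = 24.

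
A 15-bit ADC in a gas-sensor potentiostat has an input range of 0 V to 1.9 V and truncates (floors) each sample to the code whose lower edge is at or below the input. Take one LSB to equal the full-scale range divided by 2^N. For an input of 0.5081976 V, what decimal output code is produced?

8764

V_FS = 1.9 V. LSB = 1.9 V / 2^15 ≈ 57.98 µV.
V_in − V_min = 0.5081976 − (0) = 0.5081976 V.
Divide by LSB: 0.5081976 × 32768/1.9 = 8764.5363.
Truncating gives code 8764.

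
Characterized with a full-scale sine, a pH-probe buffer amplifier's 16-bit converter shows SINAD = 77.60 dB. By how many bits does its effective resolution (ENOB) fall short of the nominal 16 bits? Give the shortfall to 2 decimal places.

3.40 bits

N_eff = (77.60 − 1.76)/6.02 = 12.5980 bits.
16 − 12.5980 = 3.40 bits below nominal.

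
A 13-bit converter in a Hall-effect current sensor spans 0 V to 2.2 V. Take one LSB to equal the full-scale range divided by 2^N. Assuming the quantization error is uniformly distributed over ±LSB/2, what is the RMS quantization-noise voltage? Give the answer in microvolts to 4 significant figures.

77.53 µV

Span = 2.2 V.
One LSB is 2.2 V / 8192 = 268.555 µV.
σ_q = LSB/√12 = 268.555 µV/3.4641 = 77.53 µV.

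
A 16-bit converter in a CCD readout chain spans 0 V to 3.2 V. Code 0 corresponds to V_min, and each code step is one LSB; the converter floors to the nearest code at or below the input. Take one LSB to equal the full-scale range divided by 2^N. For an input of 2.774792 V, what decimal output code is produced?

Full-scale range = 3.2 V. LSB = 3.2 V / 2^16 ≈ 48.83 µV.
(V_in − V_min) × 2^16/range = (2.774792 − (0)) × 65536/3.2 = 56827.740.
Floor → code = 56827.

56827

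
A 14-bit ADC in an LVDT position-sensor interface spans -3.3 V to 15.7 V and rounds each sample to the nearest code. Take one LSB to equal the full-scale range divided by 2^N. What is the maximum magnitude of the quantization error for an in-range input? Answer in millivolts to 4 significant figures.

The full-scale span is 15.7 − (-3.3) = 19 V.
LSB = 19 V / 2^14 = 1.15967 mV.
|e|_max = LSB/2 = 0.5798 mV.

0.5798 mV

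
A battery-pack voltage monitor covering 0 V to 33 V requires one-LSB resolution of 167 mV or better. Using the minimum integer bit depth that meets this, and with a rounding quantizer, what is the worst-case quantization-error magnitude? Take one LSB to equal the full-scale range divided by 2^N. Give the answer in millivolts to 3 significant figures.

Range is 33 V.
Required number of levels: 33/167 mV = 197.60; smallest N with 2^N ≥ that is 8.
LSB = 33 V / 2^8 = 128.91 mV.
Max error for round-to-nearest is LSB/2 = 64.5 mV.

64.5 mV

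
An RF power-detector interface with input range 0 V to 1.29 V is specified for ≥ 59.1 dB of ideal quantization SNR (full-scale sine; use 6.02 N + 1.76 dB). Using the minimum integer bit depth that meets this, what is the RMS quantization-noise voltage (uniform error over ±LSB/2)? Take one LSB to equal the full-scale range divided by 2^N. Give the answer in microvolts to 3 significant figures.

V_FS = 1.29 V.
Required N = ⌈(59.1 − 1.76)/6.02⌉ = ⌈9.525⌉ = 10.
LSB = 1.29 V ÷ 2^10 = 1.29/1024 V = 1.2598 mV.
σ_q = LSB/√12 = 1.2598 mV/3.4641 = 364 µV.

364 µV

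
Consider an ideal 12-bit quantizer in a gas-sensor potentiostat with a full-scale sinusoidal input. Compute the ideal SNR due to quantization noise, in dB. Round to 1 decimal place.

Ideal quantization SNR: 6.02 × 12 + 1.76 dB = 74.0 dB.

74.0 dB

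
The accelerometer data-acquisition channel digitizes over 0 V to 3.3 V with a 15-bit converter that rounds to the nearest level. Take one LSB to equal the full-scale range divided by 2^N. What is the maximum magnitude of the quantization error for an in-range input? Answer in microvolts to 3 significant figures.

Full-scale range = 3.3 V.
LSB = 3.3 V / 2^15 = 100.71 µV.
|e|_max = LSB/2 = 50.4 µV.

50.4 µV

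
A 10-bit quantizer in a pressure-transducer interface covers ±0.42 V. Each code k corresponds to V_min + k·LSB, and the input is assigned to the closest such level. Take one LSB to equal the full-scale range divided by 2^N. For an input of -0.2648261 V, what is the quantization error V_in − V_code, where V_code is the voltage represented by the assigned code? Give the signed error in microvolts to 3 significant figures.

+135 µV

Full-scale range = 0.42 V − (-0.42 V) = 0.84 V. LSB = 0.84 V / 2^10 ≈ 0.8203 mV.
(V_in − V_min)/LSB = (-0.2648261 − (-0.42)) × 1024/0.84 = 189.1644 → nearest code k = 189.
V_code = V_min + k × range/2^10 = -0.42 + 189 × 0.84/1024 = -0.2649609375 V.
V_in − V_code = -0.2648261 − (-0.2649609375) = +135 µV.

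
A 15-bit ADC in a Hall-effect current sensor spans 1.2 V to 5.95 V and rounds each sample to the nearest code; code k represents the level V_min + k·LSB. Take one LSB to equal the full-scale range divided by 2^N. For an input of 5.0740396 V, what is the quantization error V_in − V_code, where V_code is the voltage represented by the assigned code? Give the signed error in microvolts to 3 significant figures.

+23.8 µV

Range = 5.95 − (1.2) = 4.75 V. LSB = 4.75 V / 2^15 ≈ 145.0 µV.
Position in LSBs: (5.0740396 − (1.2)) × 32768/4.75 = 26725.1641; rounding gives k = 26725.
V_code = V_min + k × range/2^15 = 1.2 + 26725 × 4.75/32768 = 5.0740158081 V.
Error = V_in − V_code = 5.0740396 − (5.0740158081) = +23.8 µV.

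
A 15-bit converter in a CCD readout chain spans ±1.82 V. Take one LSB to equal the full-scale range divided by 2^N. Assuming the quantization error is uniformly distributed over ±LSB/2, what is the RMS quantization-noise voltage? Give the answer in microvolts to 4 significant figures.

32.07 µV

Span: 1.82 V − (-1.82 V) = 3.64 V.
Step size = 3.64/32768 V = 111.084 µV.
σ_q = LSB/√12 = 111.084 µV/3.4641 = 32.07 µV.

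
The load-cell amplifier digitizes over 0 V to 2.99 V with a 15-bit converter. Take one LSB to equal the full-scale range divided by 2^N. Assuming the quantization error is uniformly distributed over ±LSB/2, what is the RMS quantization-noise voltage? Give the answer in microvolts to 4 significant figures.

26.34 µV

Span = 2.99 V.
LSB = 2.99 V ÷ 2^15 = 2.99/32768 V = 91.2476 µV.
σ_q = LSB/√12 = 91.2476 µV/3.4641 = 26.34 µV.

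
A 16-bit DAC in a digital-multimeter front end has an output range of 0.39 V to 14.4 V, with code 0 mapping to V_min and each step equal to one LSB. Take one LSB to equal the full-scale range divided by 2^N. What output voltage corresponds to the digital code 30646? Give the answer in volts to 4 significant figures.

6.941 V

Full-scale range = 14.4 V − (0.39 V) = 14.01 V. LSB = 14.01 V / 2^16.
V_out = 0.39 + 30646 × (14.01/65536) V
      = 0.39 V + 6.55137 V = 6.94137 V.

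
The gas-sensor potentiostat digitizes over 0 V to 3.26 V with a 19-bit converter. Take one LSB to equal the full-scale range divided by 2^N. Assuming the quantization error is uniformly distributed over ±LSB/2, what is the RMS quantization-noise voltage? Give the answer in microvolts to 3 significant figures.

1.79 µV

Range is 3.26 V.
LSB = 3.26 V / 2^19 = 6.2180 µV.
V_rms = LSB/√12 = 6.2180 µV / √12 = 1.79 µV.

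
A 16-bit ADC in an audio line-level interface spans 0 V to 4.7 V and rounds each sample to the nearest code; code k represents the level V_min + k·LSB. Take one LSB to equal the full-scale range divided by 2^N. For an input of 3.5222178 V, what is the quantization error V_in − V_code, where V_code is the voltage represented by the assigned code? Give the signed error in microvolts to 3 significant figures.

Span = 4.7 V. LSB = 4.7 V / 2^16 ≈ 71.72 µV.
(3.5222178 − (0)) / LSB = 3.5222178 × 65536/4.7 = 49113.2055. Nearest integer: k = 49113.
V_code = V_min + k × range/2^16 = 0 + 49113 × 4.7/65536 = 3.5222030640 V.
V_in − V_code = 3.5222178 − (3.5222030640) = +14.7 µV.

+14.7 µV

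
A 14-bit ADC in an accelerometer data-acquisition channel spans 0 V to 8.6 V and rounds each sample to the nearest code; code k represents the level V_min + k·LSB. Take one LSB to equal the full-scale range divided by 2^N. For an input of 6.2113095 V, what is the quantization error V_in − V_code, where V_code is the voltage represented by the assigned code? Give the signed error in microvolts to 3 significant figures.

+140 µV

Span = 8.6 V. LSB = 8.6 V / 2^14 ≈ 0.5249 mV.
Position in LSBs: (6.2113095 − (0)) × 16384/8.6 = 11833.2668; rounding gives k = 11833.
V_code = 0 + (11833/16384) × 8.6 = 6.2111694336 V.
Error = V_in − V_code = 6.2113095 − (6.2111694336) = +140 µV.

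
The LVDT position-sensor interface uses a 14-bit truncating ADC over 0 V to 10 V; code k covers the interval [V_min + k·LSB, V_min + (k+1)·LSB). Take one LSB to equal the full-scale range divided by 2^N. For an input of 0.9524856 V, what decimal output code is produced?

1560

Full-scale range = 10 V. LSB = 10 V / 2^14 ≈ 0.6104 mV.
(V_in − V_min) × 2^14/range = (0.9524856 − (0)) × 16384/10 = 1560.552.
Floor → code = 1560.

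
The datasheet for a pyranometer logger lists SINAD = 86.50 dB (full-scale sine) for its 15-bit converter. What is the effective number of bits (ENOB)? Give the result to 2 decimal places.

ENOB = (SINAD − 1.76) / 6.02 = (86.50 − 1.76) / 6.02 = 84.74 / 6.02 = 14.0764.

14.08 bits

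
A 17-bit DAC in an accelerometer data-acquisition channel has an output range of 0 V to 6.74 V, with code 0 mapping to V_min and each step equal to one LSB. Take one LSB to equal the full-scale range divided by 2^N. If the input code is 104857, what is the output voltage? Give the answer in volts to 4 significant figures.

5.392 V

V_FS = 6.74 V. LSB = 6.74 V / 2^17.
V_out = 0 + 104857 × (6.74/131072) V
      = 0 + 5.39197 = 5.39197 V.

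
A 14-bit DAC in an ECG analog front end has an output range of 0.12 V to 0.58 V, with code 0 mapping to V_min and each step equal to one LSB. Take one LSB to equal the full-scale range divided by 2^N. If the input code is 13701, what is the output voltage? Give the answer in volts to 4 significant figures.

0.5047 V

Full-scale range = 0.58 V − (0.12 V) = 0.46 V. LSB = 0.46 V / 2^14.
Output = V_min + (13701/16384) × range = 0.12 + 0.836243 × 0.46 V
      = 0.12 + 0.384672 = 0.504672 V.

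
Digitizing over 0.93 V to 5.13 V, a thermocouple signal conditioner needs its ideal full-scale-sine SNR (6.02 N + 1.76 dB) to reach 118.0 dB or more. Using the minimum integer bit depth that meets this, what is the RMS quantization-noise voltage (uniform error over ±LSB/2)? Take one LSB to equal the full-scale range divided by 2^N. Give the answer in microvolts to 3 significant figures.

Full-scale range = 5.13 V − (0.93 V) = 4.2 V.
N ≥ (118.0 − 1.76)/6.02 = 19.309 → N_min = 20.
LSB = 4.2 V / 2^20 = 4.0054 µV.
RMS noise = LSB/√12 = 1.16 µV.

1.16 µV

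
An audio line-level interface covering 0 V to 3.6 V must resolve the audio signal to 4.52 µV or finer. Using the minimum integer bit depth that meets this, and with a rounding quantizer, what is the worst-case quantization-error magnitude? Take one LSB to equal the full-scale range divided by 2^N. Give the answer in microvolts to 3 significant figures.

Range is 3.6 V.
Required number of levels: 3.6/4.52 µV = 796460; smallest N with 2^N ≥ that is 20.
Step size = 3.6/1048576 V = 3.4332 µV.
Max error for round-to-nearest is LSB/2 = 1.72 µV.

1.72 µV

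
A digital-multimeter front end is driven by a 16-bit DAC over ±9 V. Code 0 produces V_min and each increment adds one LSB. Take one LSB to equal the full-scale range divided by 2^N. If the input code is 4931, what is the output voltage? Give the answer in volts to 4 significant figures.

Full-scale range = 9 V − (-9 V) = 18 V. LSB = 18 V / 2^16.
Output = V_min + (4931/65536) × range = -9 + 0.0752411 × 18 V
      = -9 V + 1.35434 V = -7.64566 V.

-7.646 V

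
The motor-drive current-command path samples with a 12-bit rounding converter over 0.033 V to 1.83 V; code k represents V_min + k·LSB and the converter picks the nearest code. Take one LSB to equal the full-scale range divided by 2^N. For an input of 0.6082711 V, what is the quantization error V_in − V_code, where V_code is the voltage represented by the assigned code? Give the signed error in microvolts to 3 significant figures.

+108 µV

Span: 1.83 V − (0.033 V) = 1.797 V. LSB = 1.797 V / 2^12 ≈ 438.7 µV.
(V_in − V_min)/LSB = (0.6082711 − (0.033)) × 4096/1.797 = 1311.2468 → nearest code k = 1311.
V_code = 0.033 + (1311/4096) × 1.797 = 0.6081628418 V.
V_in − V_code = 0.6082711 − (0.6081628418) = +108 µV.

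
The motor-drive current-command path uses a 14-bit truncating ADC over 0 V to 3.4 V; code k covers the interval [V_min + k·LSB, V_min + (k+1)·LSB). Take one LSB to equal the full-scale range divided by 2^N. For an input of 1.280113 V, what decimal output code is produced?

Full-scale range = 3.4 V. LSB = 3.4 V / 2^14 ≈ 207.5 µV.
(V_in − V_min) × 2^14/range = (1.280113 − (0)) × 16384/3.4 = 6168.639.
Floor → code = 6168.

6168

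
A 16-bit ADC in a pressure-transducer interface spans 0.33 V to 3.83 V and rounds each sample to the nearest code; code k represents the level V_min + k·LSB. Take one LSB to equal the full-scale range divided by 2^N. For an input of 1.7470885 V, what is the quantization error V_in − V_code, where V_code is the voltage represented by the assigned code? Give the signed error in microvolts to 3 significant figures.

+20.0 µV

Range = 3.83 − (0.33) = 3.5 V. LSB = 3.5 V / 2^16 ≈ 53.41 µV.
(V_in − V_min)/LSB = (1.7470885 − (0.33)) × 65536/3.5 = 26534.3748 → nearest code k = 26534.
V_code = 0.33 + (26534/65536) × 3.5 = 1.7470684814 V.
V_in − V_code = 1.7470885 − (1.7470684814) = +20.0 µV.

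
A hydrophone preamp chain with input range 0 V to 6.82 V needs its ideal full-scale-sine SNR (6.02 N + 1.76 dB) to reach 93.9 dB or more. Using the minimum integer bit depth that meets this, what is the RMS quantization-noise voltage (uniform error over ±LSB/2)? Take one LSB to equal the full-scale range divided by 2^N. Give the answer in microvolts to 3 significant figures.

Span = 6.82 V.
Required N = ⌈(93.9 − 1.76)/6.02⌉ = ⌈15.306⌉ = 16.
One LSB is 6.82 V / 65536 = 104.06 µV.
V_rms = LSB/√12 = 30.0 µV.

30.0 µV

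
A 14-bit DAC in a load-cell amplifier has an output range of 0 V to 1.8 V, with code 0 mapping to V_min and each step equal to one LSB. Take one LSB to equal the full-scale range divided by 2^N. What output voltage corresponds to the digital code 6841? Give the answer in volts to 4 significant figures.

Span = 1.8 V. LSB = 1.8 V / 2^14.
V_out = 0 + 6841 × (1.8/16384) V
      = 0 V + 0.751575 V = 0.751575 V.

0.7516 V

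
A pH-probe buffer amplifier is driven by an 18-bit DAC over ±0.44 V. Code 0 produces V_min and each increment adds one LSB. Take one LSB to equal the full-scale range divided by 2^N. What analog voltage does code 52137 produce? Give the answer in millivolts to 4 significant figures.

-265.0 mV

Span: 0.44 V − (-0.44 V) = 0.88 V. LSB = 0.88 V / 2^18.
V_out = V_min + code × LSB = -0.44 V + 52137 × 0.88 V / 262144
      = -0.44 + 0.175020 = -0.264980 V.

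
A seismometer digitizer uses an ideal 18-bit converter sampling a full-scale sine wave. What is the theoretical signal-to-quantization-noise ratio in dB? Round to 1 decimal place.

For an ideal N-bit converter with full-scale sine input, SNR = 6.02 N + 1.76 dB. SNR = 6.02 × 18 + 1.76 = 108.36 + 1.76 = 110.12 dB.

110.1 dB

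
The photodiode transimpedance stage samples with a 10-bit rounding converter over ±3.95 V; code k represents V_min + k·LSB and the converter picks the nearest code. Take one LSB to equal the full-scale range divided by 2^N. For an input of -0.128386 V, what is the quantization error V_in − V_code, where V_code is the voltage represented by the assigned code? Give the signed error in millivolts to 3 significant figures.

+2.77 mV

The full-scale span is 3.95 − (-3.95) = 7.9 V. LSB = 7.9 V / 2^10 ≈ 7.715 mV.
(V_in − V_min)/LSB = (-0.128386 − (-3.95)) × 1024/7.9 = 495.3586 → nearest code k = 495.
V_code = -3.95 + (495/1024) × 7.9 = -0.1311523438 V.
Error = V_in − V_code = -0.128386 − (-0.1311523438) = +2.77 mV.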